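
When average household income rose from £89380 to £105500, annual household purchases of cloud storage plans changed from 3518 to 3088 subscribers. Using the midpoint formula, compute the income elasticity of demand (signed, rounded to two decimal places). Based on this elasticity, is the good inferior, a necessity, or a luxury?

-0.79; inferior

%ΔQ = (3088 − 3518)/[( 3518 + 3088)/2] = -430/3303 = -0.130184…
%ΔIncome = (105500 − 89380)/[( 89380 + 105500)/2] = 16120/97440 = 0.165435…
E_income = (-430/3303) / (16120/97440) = -0.7869…
E_income < 0 ⇒ inferior good.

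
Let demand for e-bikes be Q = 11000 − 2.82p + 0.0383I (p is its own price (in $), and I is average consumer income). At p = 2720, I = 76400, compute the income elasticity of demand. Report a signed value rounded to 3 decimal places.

0.468

At the given values, Q = 11000 − 2.82(2720) + 0.0383(76400) = 6255.72.
∂Q/∂I = 0.0383.
E = (0.0383) × (76400/6255.72) = 0.46775…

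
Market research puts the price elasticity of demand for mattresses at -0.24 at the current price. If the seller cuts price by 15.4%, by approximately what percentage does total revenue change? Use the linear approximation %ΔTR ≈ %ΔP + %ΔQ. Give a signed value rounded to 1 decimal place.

%ΔQ ≈ Ed × %ΔP = (-0.24) × (-15.4%) = +3.6960%
%ΔTR ≈ %ΔP + %ΔQ = (-15.4%) + (+3.6960%) = -11.7040%

-11.7%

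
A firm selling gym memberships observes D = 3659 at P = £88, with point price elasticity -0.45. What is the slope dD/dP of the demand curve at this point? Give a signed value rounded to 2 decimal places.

-18.71

Ed = (dD/dP)·(P/D) ⇒ dD/dP = Ed·D/P = (-0.45)·3659/88 = -18.7107…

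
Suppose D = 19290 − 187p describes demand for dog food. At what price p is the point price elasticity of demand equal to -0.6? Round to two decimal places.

Ed = −187p/(19290 − 187p). Set this equal to -0.6:
187p = 0.6·(19290 − 187p) ⇒ 187p(1 + 0.6) = 0.6·19290
p = 0.6·19290 / (187·1.6) = 38.6831…

38.68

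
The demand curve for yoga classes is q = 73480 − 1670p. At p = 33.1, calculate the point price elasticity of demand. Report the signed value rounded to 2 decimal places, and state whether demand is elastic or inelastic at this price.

-3.04; elastic

dq/dp = −1670. At p = 33.1, q = 73480 − 1670(33.1) = 18203.
Ed = (dq/dp)·(p/q) = −1670 × (33.1/18203) = -3.0366…
|Ed| = 3.04 > 1, so demand is elastic.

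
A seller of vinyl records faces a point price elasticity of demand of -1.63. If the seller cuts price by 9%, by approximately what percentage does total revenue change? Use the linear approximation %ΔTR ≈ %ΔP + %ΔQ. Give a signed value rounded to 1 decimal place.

+5.7%

%ΔQ ≈ Ed × %ΔP = (-1.63) × (-9%) = +14.6700%
%ΔTR ≈ %ΔP + %ΔQ = (-9%) + (+14.6700%) = +5.6700%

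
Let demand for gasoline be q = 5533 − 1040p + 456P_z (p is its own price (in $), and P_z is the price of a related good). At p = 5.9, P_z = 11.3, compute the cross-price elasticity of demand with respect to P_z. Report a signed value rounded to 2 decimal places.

At the given values, q = 5533 − 1040(5.9) + 456(11.3) = 4549.8.
∂q/∂P_z = 456.
E = (456) × (11.3/4549.8) = 1.1325…

1.13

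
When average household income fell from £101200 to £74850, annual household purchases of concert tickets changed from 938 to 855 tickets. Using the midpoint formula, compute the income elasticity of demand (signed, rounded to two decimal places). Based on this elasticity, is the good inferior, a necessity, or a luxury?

%ΔQ = (855 − 938)/[( 938 + 855)/2] = -83/896.5 = -0.092582…
%ΔIncome = (74850 − 101200)/[( 101200 + 74850)/2] = -26350/88025 = -0.299346…
E_income = (-83/896.5) / (-26350/88025) = 0.3092…
0 < E_income < 1 ⇒ normal good, necessity.

0.31; necessity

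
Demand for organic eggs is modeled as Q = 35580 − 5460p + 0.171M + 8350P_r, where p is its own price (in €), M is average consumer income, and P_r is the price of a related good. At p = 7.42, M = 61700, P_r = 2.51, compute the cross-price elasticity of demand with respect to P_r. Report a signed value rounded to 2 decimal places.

At the given values, Q = 35580 − 5460(7.42) + 0.171(61700) + 8350(2.51) = 26576.
∂Q/∂P_r = 8350.
E = (8350) × (2.51/26576) = 0.7886…

0.79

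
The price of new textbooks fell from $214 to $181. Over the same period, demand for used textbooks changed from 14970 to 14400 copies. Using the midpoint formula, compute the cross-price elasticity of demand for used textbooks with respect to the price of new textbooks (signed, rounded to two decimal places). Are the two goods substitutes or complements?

0.23; substitutes

%ΔQ_{used textbooks} = (14400 − 14970)/avg = -570/14685 = -0.038815…
%ΔP_{new textbooks} = (181 − 214)/avg = -33/197.5 = -0.167088…
E_cross = (-570/14685) / (-33/197.5) = 0.2323…
E_cross > 0 ⇒ the goods are substitutes.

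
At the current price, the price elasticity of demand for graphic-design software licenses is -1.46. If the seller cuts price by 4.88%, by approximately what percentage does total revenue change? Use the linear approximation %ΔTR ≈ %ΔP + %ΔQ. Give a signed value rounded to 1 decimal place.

%ΔQ ≈ Ed × %ΔP = (-1.46) × (-4.88%) = +7.1248%
%ΔTR ≈ %ΔP + %ΔQ = (-4.88%) + (+7.1248%) = +2.2448%

+2.2%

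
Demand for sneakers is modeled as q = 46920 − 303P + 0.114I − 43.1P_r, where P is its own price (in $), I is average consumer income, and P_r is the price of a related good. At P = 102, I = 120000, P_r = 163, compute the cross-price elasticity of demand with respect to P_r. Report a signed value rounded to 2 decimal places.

At the given values, q = 46920 − 303(102) + 0.114(120000) − 43.1(163) = 22668.7.
∂q/∂P_r = -43.1.
E = (-43.1) × (163/22668.7) = -0.3099…

-0.31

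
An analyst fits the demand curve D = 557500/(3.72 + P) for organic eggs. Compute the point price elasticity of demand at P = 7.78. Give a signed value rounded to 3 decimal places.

dD/dP = −557500/(3.72 + P)² = -4215.5. At P = 7.78, D = 48478.3.
Ed = (dD/dP)·(P/D) = (-4215.5) × (7.78/48478.3) = -0.67652…

-0.677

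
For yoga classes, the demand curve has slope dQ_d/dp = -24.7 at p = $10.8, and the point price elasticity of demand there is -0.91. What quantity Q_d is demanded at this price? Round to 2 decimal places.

Ed = (dQ_d/dp)·(p/Q_d) ⇒ Q_d = (dQ_d/dp)·p/Ed = (-24.7)·10.8/(-0.91) = 293.1428…

293.14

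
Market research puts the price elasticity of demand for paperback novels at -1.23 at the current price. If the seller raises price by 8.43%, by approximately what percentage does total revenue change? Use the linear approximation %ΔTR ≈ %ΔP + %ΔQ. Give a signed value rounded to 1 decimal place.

%ΔQ ≈ Ed × %ΔP = (-1.23) × (+8.43%) = -10.3689%
%ΔTR ≈ %ΔP + %ΔQ = (+8.43%) + (-10.3689%) = -1.9389%

-1.9%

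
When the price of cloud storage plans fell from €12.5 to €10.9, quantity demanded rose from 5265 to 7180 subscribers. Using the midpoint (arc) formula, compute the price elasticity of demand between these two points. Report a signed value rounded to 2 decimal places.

%ΔQ = (7180 − 5265) / [(5265 + 7180)/2] = 1915/6222.5 = 0.307754…
%ΔP = (10.9 − 12.5) / [(12.5 + 10.9)/2] = -1.6/11.7 = -0.136752…
Arc Ed = %ΔQ / %ΔP = (1915/6222.5) / (-1.6/11.7) = -2.2504…

-2.25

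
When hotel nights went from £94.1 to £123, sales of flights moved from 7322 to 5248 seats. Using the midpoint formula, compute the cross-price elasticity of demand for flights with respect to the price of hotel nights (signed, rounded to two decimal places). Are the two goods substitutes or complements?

-1.24; complements

%ΔQ_{flights} = (5248 − 7322)/avg = -2074/6285 = -0.329992…
%ΔP_{hotel nights} = (123 − 94.1)/avg = 28.9/108.55 = 0.266236…
E_cross = (-2074/6285) / (28.9/108.55) = -1.2394…
E_cross < 0 ⇒ the goods are complements.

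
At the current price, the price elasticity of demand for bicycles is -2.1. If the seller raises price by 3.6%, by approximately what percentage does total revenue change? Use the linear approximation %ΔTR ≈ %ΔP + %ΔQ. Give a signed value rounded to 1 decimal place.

%ΔQ ≈ Ed × %ΔP = (-2.1) × (+3.6%) = -7.5600%
%ΔTR ≈ %ΔP + %ΔQ = (+3.6%) + (-7.5600%) = -3.9600%

-4.0%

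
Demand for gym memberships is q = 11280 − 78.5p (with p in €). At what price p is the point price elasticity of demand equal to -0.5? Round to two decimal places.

47.90

Ed = −78.5p/(11280 − 78.5p). Set this equal to -0.5:
78.5p = 0.5·(11280 − 78.5p) ⇒ 78.5p(1 + 0.5) = 0.5·11280
p = 0.5·11280 / (78.5·1.5) = 47.8980…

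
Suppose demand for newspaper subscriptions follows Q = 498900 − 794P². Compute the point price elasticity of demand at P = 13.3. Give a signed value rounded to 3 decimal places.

dQ/dP = −2·794·P = -21120.4. At P = 13.3, Q = 358449.34.
Ed = (dQ/dP)·(P/Q) = (-21120.4) × (13.3/358449.34) = -0.78365…

-0.784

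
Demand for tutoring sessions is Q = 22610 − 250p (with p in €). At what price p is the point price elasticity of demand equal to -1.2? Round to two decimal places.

Ed = −250p/(22610 − 250p). Set this equal to -1.2:
250p = 1.2·(22610 − 250p) ⇒ 250p(1 + 1.2) = 1.2·22610
p = 1.2·22610 / (250·2.2) = 49.3309…

49.33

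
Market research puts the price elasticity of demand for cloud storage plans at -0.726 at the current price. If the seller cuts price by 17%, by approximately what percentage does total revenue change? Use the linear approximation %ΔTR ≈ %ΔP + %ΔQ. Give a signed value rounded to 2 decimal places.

-4.66%

%ΔQ ≈ Ed × %ΔP = (-0.726) × (-17%) = +12.3420%
%ΔTR ≈ %ΔP + %ΔQ = (-17%) + (+12.3420%) = -4.6580%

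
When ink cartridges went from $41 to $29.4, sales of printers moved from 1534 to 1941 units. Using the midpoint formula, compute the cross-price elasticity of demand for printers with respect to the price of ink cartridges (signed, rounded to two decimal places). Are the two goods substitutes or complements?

%ΔQ_{printers} = (1941 − 1534)/avg = 407/1737.5 = 0.234244…
%ΔP_{ink cartridges} = (29.4 − 41)/avg = -11.6/35.2 = -0.329545…
E_cross = (407/1737.5) / (-11.6/35.2) = -0.7108…
E_cross < 0 ⇒ the goods are complements.

-0.71; complements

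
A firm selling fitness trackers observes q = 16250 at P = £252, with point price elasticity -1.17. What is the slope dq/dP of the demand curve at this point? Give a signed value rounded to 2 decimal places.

-75.45

Ed = (dq/dP)·(P/q) ⇒ dq/dP = Ed·q/P = (-1.17)·16250/252 = -75.4464…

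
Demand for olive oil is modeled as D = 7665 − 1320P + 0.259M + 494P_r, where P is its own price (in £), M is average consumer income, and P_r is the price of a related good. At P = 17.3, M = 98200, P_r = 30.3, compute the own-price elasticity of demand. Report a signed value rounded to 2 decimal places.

At the given values, D = 7665 − 1320(17.3) + 0.259(98200) + 494(30.3) = 25231.
∂D/∂P = −1320.
E = (-1320) × (17.3/25231) = -0.9050…

-0.91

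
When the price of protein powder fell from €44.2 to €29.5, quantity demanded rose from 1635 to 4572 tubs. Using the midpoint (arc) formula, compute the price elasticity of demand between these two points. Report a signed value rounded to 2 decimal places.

%ΔQ = (4572 − 1635) / [(1635 + 4572)/2] = 2937/3103.5 = 0.946350…
%ΔP = (29.5 − 44.2) / [(44.2 + 29.5)/2] = -14.7/36.85 = -0.398914…
Arc Ed = %ΔQ / %ΔP = (2937/3103.5) / (-14.7/36.85) = -2.3723…

-2.37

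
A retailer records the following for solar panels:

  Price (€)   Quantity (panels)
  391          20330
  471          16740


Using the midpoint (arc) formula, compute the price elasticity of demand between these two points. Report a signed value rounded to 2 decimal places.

%ΔQ = (16740 − 20330) / [(20330 + 16740)/2] = -3590/18535 = -0.193687…
%ΔP = (471 − 391) / [(391 + 471)/2] = 80/431 = 0.185614…
Arc Ed = %ΔQ / %ΔP = (-3590/18535) / (80/431) = -1.0434…

-1.04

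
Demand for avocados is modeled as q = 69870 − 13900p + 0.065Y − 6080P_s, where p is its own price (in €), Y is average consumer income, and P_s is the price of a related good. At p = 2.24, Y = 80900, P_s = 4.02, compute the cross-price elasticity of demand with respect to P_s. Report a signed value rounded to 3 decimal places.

At the given values, q = 69870 − 13900(2.24) + 0.065(80900) − 6080(4.02) = 19550.9.
∂q/∂P_s = -6080.
E = (-6080) × (4.02/19550.9) = -1.25015…

-1.250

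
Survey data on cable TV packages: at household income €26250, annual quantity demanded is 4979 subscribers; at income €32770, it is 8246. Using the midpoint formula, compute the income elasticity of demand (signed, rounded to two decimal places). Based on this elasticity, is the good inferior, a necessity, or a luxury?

%ΔQ = (8246 − 4979)/[( 4979 + 8246)/2] = 3267/6612.5 = 0.494064…
%ΔIncome = (32770 − 26250)/[( 26250 + 32770)/2] = 6520/29510 = 0.220942…
E_income = (3267/6612.5) / (6520/29510) = 2.2361…
E_income > 1 ⇒ normal good, luxury.

2.24; luxury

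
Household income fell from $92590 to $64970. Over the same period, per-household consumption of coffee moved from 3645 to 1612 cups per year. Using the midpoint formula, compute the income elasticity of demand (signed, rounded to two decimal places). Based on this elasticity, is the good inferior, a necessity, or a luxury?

%ΔQ = (1612 − 3645)/[( 3645 + 1612)/2] = -2033/2628.5 = -0.773444…
%ΔIncome = (64970 − 92590)/[( 92590 + 64970)/2] = -27620/78780 = -0.350596…
E_income = (-2033/2628.5) / (-27620/78780) = 2.2060…
E_income > 1 ⇒ normal good, luxury.

2.21; luxury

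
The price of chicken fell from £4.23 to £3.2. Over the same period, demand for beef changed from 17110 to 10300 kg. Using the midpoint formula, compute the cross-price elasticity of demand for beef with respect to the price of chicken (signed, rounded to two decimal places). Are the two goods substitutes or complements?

%ΔQ_{beef} = (10300 − 17110)/avg = -6810/13705 = -0.496898…
%ΔP_{chicken} = (3.2 − 4.23)/avg = -1.03/3.715 = -0.277254…
E_cross = (-6810/13705) / (-1.03/3.715) = 1.7922…
E_cross > 0 ⇒ the goods are substitutes.

1.79; substitutes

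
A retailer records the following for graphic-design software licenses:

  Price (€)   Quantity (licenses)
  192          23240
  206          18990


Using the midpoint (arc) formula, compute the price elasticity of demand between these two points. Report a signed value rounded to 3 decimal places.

%ΔQ = (18990 − 23240) / [(23240 + 18990)/2] = -4250/21115 = -0.201278…
%ΔP = (206 − 192) / [(192 + 206)/2] = 14/199 = 0.070351…
Arc Ed = %ΔQ / %ΔP = (-4250/21115) / (14/199) = -2.86103…

-2.861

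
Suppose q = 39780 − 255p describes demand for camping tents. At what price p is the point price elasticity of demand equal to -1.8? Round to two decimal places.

100.29

Ed = −255p/(39780 − 255p). Set this equal to -1.8:
255p = 1.8·(39780 − 255p) ⇒ 255p(1 + 1.8) = 1.8·39780
p = 1.8·39780 / (255·2.8) = 100.2857…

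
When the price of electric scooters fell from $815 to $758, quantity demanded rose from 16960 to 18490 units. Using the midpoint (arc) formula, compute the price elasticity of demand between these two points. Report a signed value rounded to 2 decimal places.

-1.19

%ΔQ = (18490 − 16960) / [(16960 + 18490)/2] = 1530/17725 = 0.086318…
%ΔP = (758 − 815) / [(815 + 758)/2] = -57/786.5 = -0.072472…
Arc Ed = %ΔQ / %ΔP = (1530/17725) / (-57/786.5) = -1.1910…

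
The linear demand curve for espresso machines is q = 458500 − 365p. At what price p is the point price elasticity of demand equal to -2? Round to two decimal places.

Ed = −365p/(458500 − 365p). Set this equal to -2:
365p = 2·(458500 − 365p) ⇒ 365p(1 + 2) = 2·458500
p = 2·458500 / (365·3) = 837.4429…

837.44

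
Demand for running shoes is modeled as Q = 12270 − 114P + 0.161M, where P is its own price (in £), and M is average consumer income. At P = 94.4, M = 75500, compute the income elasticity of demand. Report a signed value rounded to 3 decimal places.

At the given values, Q = 12270 − 114(94.4) + 0.161(75500) = 13663.9.
∂Q/∂M = 0.161.
E = (0.161) × (75500/13663.9) = 0.88960…

0.890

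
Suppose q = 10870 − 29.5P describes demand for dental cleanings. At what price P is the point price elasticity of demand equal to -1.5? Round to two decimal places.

221.08

Ed = −29.5P/(10870 − 29.5P). Set this equal to -1.5:
29.5P = 1.5·(10870 − 29.5P) ⇒ 29.5P(1 + 1.5) = 1.5·10870
P = 1.5·10870 / (29.5·2.5) = 221.0847…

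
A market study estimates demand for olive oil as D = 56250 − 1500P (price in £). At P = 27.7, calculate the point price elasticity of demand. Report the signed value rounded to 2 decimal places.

dD/dP = −1500. At P = 27.7, D = 56250 − 1500(27.7) = 14700.
Ed = (dD/dP)·(P/D) = −1500 × (27.7/14700) = -2.8265…

-2.83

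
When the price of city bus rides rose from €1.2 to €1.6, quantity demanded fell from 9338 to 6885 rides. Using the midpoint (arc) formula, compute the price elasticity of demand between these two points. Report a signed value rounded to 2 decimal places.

-1.06

%ΔQ = (6885 − 9338) / [(9338 + 6885)/2] = -2453/8111.5 = -0.302410…
%ΔP = (1.6 − 1.2) / [(1.2 + 1.6)/2] = 0.4/1.4 = 0.285714…
Arc Ed = %ΔQ / %ΔP = (-2453/8111.5) / (0.4/1.4) = -1.0584…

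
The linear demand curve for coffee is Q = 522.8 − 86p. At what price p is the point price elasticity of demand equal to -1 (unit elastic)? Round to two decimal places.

Ed = −86p/(522.8 − 86p). Set this equal to -1:
86p = 1·(522.8 − 86p) ⇒ 86p(1 + 1) = 1·522.8
p = 1·522.8 / (86·2) = 3.0395…

3.04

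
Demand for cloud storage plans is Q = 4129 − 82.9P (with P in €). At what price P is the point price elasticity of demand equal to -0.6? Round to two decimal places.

Ed = −82.9P/(4129 − 82.9P). Set this equal to -0.6:
82.9P = 0.6·(4129 − 82.9P) ⇒ 82.9P(1 + 0.6) = 0.6·4129
P = 0.6·4129 / (82.9·1.6) = 18.6776…

18.68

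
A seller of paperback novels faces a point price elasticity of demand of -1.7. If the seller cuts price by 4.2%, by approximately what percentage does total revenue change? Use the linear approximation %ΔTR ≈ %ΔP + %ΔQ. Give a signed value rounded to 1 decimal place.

+2.9%

%ΔQ ≈ Ed × %ΔP = (-1.7) × (-4.2%) = +7.1400%
%ΔTR ≈ %ΔP + %ΔQ = (-4.2%) + (+7.1400%) = +2.9400%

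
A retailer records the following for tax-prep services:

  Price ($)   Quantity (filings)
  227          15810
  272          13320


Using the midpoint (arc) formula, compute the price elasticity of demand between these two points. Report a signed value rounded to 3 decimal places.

-0.948

%ΔQ = (13320 − 15810) / [(15810 + 13320)/2] = -2490/14565 = -0.170957…
%ΔP = (272 − 227) / [(227 + 272)/2] = 45/249.5 = 0.180360…
Arc Ed = %ΔQ / %ΔP = (-2490/14565) / (45/249.5) = -0.94786…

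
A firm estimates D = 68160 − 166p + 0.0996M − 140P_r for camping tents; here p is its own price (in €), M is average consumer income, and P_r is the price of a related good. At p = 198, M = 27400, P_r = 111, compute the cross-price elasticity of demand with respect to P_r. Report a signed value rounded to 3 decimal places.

At the given values, D = 68160 − 166(198) + 0.0996(27400) − 140(111) = 22481.04.
∂D/∂P_r = -140.
E = (-140) × (111/22481.04) = -0.69124…

-0.691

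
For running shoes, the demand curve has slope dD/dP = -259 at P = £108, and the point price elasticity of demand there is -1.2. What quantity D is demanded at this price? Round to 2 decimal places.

Ed = (dD/dP)·(P/D) ⇒ D = (dD/dP)·P/Ed = (-259)·108/(-1.2) = 23310

23310.00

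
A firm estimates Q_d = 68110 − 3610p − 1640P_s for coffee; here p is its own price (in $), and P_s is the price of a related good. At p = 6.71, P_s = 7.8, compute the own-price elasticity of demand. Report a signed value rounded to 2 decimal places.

At the given values, Q_d = 68110 − 3610(6.71) − 1640(7.8) = 31094.9.
∂Q_d/∂p = −3610.
E = (-3610) × (6.71/31094.9) = -0.7790…

-0.78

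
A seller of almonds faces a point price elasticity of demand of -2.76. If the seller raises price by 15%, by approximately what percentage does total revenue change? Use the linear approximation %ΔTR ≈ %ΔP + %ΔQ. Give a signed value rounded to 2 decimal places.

-26.40%

%ΔQ ≈ Ed × %ΔP = (-2.76) × (+15%) = -41.4000%
%ΔTR ≈ %ΔP + %ΔQ = (+15%) + (-41.4000%) = -26.4000%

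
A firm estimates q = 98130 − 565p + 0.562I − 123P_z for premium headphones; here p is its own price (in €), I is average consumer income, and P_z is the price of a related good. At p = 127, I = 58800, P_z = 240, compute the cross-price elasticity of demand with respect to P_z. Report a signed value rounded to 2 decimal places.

At the given values, q = 98130 − 565(127) + 0.562(58800) − 123(240) = 29900.6.
∂q/∂P_z = -123.
E = (-123) × (240/29900.6) = -0.9872…

-0.99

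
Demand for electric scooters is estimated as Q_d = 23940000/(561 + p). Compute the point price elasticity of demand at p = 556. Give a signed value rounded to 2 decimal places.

-0.50

dQ_d/dp = −23940000/(561 + p)² = -19.1875. At p = 556, Q_d = 21432.4.
Ed = (dQ_d/dp)·(p/Q_d) = (-19.1875) × (556/21432.4) = -0.4977…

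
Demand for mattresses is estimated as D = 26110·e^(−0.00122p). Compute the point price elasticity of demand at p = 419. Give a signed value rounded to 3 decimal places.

dD/dp = −0.00122·D = -19.1057. At p = 419, D = 15660.4.
Ed = (dD/dp)·(p/D) = (-19.1057) × (419/15660.4) = -0.51118

-0.511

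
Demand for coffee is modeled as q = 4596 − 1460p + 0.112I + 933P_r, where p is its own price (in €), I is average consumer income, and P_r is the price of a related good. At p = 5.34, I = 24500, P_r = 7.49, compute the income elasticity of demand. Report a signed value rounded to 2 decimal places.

At the given values, q = 4596 − 1460(5.34) + 0.112(24500) + 933(7.49) = 6531.77.
∂q/∂I = 0.112.
E = (0.112) × (24500/6531.77) = 0.4201…

0.42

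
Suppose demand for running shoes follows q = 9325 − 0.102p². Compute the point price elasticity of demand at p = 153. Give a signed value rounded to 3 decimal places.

-0.688

dq/dp = −2·0.102·p = -31.212. At p = 153, q = 6937.282.
Ed = (dq/dp)·(p/q) = (-31.212) × (153/6937.282) = -0.68837…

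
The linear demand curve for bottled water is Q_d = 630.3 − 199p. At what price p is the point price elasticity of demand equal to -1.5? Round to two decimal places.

1.90

Ed = −199p/(630.3 − 199p). Set this equal to -1.5:
199p = 1.5·(630.3 − 199p) ⇒ 199p(1 + 1.5) = 1.5·630.3
p = 1.5·630.3 / (199·2.5) = 1.9004…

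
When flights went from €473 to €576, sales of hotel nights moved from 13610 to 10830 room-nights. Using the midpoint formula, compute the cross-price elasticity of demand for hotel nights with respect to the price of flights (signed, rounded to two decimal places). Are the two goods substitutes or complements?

%ΔQ_{hotel nights} = (10830 − 13610)/avg = -2780/12220 = -0.227495…
%ΔP_{flights} = (576 − 473)/avg = 103/524.5 = 0.196377…
E_cross = (-2780/12220) / (103/524.5) = -1.1584…
E_cross < 0 ⇒ the goods are complements.

-1.16; complements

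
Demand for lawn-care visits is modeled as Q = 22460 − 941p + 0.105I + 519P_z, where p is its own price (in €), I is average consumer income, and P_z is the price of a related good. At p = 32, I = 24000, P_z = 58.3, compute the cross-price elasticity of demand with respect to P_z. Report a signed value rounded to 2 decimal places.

At the given values, Q = 22460 − 941(32) + 0.105(24000) + 519(58.3) = 25125.7.
∂Q/∂P_z = 519.
E = (519) × (58.3/25125.7) = 1.2042…

1.20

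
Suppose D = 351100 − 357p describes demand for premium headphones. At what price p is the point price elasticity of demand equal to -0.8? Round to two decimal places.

Ed = −357p/(351100 − 357p). Set this equal to -0.8:
357p = 0.8·(351100 − 357p) ⇒ 357p(1 + 0.8) = 0.8·351100
p = 0.8·351100 / (357·1.8) = 437.0992…

437.10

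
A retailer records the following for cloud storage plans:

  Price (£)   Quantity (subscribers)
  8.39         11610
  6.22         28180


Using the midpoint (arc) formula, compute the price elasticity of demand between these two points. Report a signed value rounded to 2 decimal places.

%ΔQ = (28180 − 11610) / [(11610 + 28180)/2] = 16570/19895 = 0.832872…
%ΔP = (6.22 − 8.39) / [(8.39 + 6.22)/2] = -2.17/7.305 = -0.297056…
Arc Ed = %ΔQ / %ΔP = (16570/19895) / (-2.17/7.305) = -2.8037…

-2.80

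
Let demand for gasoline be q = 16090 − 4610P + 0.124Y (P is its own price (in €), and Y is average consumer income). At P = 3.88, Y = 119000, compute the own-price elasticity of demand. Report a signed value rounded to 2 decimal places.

-1.38

At the given values, q = 16090 − 4610(3.88) + 0.124(119000) = 12959.2.
∂q/∂P = −4610.
E = (-4610) × (3.88/12959.2) = -1.3802…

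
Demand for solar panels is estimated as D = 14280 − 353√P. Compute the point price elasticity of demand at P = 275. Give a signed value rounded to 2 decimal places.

dD/dP = −353/(2√P) = -10.6434. At P = 275, D = 8426.16.
Ed = (dD/dP)·(P/D) = (-10.6434) × (275/8426.16) = -0.3473…

-0.35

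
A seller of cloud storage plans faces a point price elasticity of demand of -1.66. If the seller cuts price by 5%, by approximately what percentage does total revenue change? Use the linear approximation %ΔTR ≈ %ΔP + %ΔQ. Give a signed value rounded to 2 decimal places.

+3.30%

%ΔQ ≈ Ed × %ΔP = (-1.66) × (-5%) = +8.3000%
%ΔTR ≈ %ΔP + %ΔQ = (-5%) + (+8.3000%) = +3.3000%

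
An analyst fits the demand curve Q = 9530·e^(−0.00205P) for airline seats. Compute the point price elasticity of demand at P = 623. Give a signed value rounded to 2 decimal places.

-1.28

dQ/dP = −0.00205·Q = -5.44738. At P = 623, Q = 2657.26.
Ed = (dQ/dP)·(P/Q) = (-5.44738) × (623/2657.26) = -1.2771…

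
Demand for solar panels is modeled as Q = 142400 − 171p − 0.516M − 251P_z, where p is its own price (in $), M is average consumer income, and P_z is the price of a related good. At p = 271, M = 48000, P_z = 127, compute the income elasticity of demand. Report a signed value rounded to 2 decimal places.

-0.63

At the given values, Q = 142400 − 171(271) − 0.516(48000) − 251(127) = 39414.
∂Q/∂M = -0.516.
E = (-0.516) × (48000/39414) = -0.6284…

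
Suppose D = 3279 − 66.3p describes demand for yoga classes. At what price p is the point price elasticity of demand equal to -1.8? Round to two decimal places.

31.79

Ed = −66.3p/(3279 − 66.3p). Set this equal to -1.8:
66.3p = 1.8·(3279 − 66.3p) ⇒ 66.3p(1 + 1.8) = 1.8·3279
p = 1.8·3279 / (66.3·2.8) = 31.7937…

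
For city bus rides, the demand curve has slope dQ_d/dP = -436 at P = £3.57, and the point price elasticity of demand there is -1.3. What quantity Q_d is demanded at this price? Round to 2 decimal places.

1197.32

Ed = (dQ_d/dP)·(P/Q_d) ⇒ Q_d = (dQ_d/dP)·P/Ed = (-436)·3.57/(-1.3) = 1197.3230…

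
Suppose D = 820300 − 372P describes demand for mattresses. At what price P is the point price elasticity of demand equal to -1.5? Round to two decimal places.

Ed = −372P/(820300 − 372P). Set this equal to -1.5:
372P = 1.5·(820300 − 372P) ⇒ 372P(1 + 1.5) = 1.5·820300
P = 1.5·820300 / (372·2.5) = 1323.0645…

1323.06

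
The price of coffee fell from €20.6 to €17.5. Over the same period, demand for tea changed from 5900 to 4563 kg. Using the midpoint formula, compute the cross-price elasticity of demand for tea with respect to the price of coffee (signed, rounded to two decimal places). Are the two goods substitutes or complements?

1.57; substitutes

%ΔQ_{tea} = (4563 − 5900)/avg = -1337/5231.5 = -0.255567…
%ΔP_{coffee} = (17.5 − 20.6)/avg = -3.1/19.05 = -0.162729…
E_cross = (-1337/5231.5) / (-3.1/19.05) = 1.5705…
E_cross > 0 ⇒ the goods are substitutes.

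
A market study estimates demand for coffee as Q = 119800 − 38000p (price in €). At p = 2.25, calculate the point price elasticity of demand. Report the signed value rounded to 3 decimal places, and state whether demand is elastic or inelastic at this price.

-2.493; elastic

dQ/dp = −38000. At p = 2.25, Q = 119800 − 38000(2.25) = 34300.
Ed = (dQ/dp)·(p/Q) = −38000 × (2.25/34300) = -2.49271…
|Ed| = 2.493 > 1, so demand is elastic.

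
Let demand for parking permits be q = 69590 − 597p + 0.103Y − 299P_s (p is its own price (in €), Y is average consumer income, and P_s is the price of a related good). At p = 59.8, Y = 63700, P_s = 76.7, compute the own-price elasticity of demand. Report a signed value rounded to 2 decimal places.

At the given values, q = 69590 − 597(59.8) + 0.103(63700) − 299(76.7) = 17517.2.
∂q/∂p = −597.
E = (-597) × (59.8/17517.2) = -2.0380…

-2.04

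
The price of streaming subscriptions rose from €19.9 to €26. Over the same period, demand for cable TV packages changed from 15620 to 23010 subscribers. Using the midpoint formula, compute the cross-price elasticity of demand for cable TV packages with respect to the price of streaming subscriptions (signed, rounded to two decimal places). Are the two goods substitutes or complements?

%ΔQ_{cable TV packages} = (23010 − 15620)/avg = 7390/19315 = 0.382604…
%ΔP_{streaming subscriptions} = (26 − 19.9)/avg = 6.1/22.95 = 0.265795…
E_cross = (7390/19315) / (6.1/22.95) = 1.4394…
E_cross > 0 ⇒ the goods are substitutes.

1.44; substitutes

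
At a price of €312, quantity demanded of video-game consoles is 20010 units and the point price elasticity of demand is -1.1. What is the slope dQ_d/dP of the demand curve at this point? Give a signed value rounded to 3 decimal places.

Ed = (dQ_d/dP)·(P/Q_d) ⇒ dQ_d/dP = Ed·Q_d/P = (-1.1)·20010/312 = -70.54807…

-70.548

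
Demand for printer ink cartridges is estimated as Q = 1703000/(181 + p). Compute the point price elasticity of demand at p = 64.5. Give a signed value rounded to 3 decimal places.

dQ/dp = −1703000/(181 + p)² = -28.2561. At p = 64.5, Q = 6936.86.
Ed = (dQ/dp)·(p/Q) = (-28.2561) × (64.5/6936.86) = -0.26272…

-0.263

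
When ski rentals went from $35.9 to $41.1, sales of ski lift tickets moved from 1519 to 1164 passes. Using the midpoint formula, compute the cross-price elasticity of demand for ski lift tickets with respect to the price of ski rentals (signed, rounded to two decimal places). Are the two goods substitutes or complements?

%ΔQ_{ski lift tickets} = (1164 − 1519)/avg = -355/1341.5 = -0.264629…
%ΔP_{ski rentals} = (41.1 − 35.9)/avg = 5.2/38.5 = 0.135064…
E_cross = (-355/1341.5) / (5.2/38.5) = -1.9592…
E_cross < 0 ⇒ the goods are complements.

-1.96; complements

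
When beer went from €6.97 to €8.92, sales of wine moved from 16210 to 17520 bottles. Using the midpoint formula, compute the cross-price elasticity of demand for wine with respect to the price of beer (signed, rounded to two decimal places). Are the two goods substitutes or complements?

%ΔQ_{wine} = (17520 − 16210)/avg = 1310/16865 = 0.077675…
%ΔP_{beer} = (8.92 − 6.97)/avg = 1.95/7.945 = 0.245437…
E_cross = (1310/16865) / (1.95/7.945) = 0.3164…
E_cross > 0 ⇒ the goods are substitutes.

0.32; substitutes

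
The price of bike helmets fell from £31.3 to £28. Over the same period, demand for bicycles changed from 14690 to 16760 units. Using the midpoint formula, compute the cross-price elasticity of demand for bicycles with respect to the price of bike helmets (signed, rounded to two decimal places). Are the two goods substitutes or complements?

-1.18; complements

%ΔQ_{bicycles} = (16760 − 14690)/avg = 2070/15725 = 0.131637…
%ΔP_{bike helmets} = (28 − 31.3)/avg = -3.3/29.65 = -0.111298…
E_cross = (2070/15725) / (-3.3/29.65) = -1.1827…
E_cross < 0 ⇒ the goods are complements.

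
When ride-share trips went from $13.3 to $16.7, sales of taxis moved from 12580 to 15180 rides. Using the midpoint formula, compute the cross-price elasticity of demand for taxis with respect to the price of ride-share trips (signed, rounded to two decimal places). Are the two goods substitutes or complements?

0.83; substitutes

%ΔQ_{taxis} = (15180 − 12580)/avg = 2600/13880 = 0.187319…
%ΔP_{ride-share trips} = (16.7 − 13.3)/avg = 3.4/15 = 0.226666…
E_cross = (2600/13880) / (3.4/15) = 0.8264…
E_cross > 0 ⇒ the goods are substitutes.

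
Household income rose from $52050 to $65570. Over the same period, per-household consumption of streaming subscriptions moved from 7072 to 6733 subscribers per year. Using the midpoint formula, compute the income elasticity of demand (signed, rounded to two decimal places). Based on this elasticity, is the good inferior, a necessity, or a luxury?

%ΔQ = (6733 − 7072)/[( 7072 + 6733)/2] = -339/6902.5 = -0.049112…
%ΔIncome = (65570 − 52050)/[( 52050 + 65570)/2] = 13520/58810 = 0.229892…
E_income = (-339/6902.5) / (13520/58810) = -0.2136…
E_income < 0 ⇒ inferior good.

-0.21; inferior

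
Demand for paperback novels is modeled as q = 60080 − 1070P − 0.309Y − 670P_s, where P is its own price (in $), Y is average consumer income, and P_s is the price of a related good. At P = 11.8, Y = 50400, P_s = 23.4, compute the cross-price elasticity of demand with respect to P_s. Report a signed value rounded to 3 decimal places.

-0.968

At the given values, q = 60080 − 1070(11.8) − 0.309(50400) − 670(23.4) = 16202.4.
∂q/∂P_s = -670.
E = (-670) × (23.4/16202.4) = -0.96763…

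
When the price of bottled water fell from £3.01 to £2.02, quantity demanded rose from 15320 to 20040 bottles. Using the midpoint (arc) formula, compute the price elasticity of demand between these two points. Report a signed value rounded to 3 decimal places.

%ΔQ = (20040 − 15320) / [(15320 + 20040)/2] = 4720/17680 = 0.266968…
%ΔP = (2.02 − 3.01) / [(3.01 + 2.02)/2] = -0.99/2.515 = -0.393638…
Arc Ed = %ΔQ / %ΔP = (4720/17680) / (-0.99/2.515) = -0.67820…

-0.678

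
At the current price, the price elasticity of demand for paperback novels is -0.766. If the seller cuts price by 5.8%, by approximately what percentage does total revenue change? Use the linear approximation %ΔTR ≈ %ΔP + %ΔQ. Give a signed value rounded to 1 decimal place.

-1.4%

%ΔQ ≈ Ed × %ΔP = (-0.766) × (-5.8%) = +4.4428%
%ΔTR ≈ %ΔP + %ΔQ = (-5.8%) + (+4.4428%) = -1.3572%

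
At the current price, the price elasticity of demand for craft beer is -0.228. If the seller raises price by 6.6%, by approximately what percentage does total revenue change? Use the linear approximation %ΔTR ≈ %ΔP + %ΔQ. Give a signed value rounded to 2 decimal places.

%ΔQ ≈ Ed × %ΔP = (-0.228) × (+6.6%) = -1.5048%
%ΔTR ≈ %ΔP + %ΔQ = (+6.6%) + (-1.5048%) = +5.0952%

+5.10%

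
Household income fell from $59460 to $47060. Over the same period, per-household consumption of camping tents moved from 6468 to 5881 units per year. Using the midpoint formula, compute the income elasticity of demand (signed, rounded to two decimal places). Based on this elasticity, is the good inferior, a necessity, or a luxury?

0.41; necessity

%ΔQ = (5881 − 6468)/[( 6468 + 5881)/2] = -587/6174.5 = -0.095068…
%ΔIncome = (47060 − 59460)/[( 59460 + 47060)/2] = -12400/53260 = -0.232820…
E_income = (-587/6174.5) / (-12400/53260) = 0.4083…
0 < E_income < 1 ⇒ normal good, necessity.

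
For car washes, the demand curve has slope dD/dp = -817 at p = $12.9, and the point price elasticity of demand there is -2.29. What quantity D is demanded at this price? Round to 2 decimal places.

Ed = (dD/dp)·(p/D) ⇒ D = (dD/dp)·p/Ed = (-817)·12.9/(-2.29) = 4602.3144…

4602.31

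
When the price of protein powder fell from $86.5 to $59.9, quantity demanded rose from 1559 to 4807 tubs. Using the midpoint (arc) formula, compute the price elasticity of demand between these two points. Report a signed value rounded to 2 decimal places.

%ΔQ = (4807 − 1559) / [(1559 + 4807)/2] = 3248/3183 = 1.020420…
%ΔP = (59.9 − 86.5) / [(86.5 + 59.9)/2] = -26.6/73.2 = -0.363387…
Arc Ed = %ΔQ / %ΔP = (3248/3183) / (-26.6/73.2) = -2.8080…

-2.81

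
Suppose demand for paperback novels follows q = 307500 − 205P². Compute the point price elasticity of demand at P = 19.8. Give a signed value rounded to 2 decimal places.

dq/dP = −2·205·P = -8118. At P = 19.8, q = 227131.8.
Ed = (dq/dP)·(P/q) = (-8118) × (19.8/227131.8) = -0.7076…

-0.71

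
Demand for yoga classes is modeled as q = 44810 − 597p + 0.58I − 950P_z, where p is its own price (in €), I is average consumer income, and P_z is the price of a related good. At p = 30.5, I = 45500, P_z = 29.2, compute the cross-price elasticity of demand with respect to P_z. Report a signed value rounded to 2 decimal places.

At the given values, q = 44810 − 597(30.5) + 0.58(45500) − 950(29.2) = 25251.5.
∂q/∂P_z = -950.
E = (-950) × (29.2/25251.5) = -1.0985…

-1.10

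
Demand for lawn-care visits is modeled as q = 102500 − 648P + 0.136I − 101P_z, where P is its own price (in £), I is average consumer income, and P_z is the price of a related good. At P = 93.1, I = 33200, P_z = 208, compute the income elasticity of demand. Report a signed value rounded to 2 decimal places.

At the given values, q = 102500 − 648(93.1) + 0.136(33200) − 101(208) = 25678.4.
∂q/∂I = 0.136.
E = (0.136) × (33200/25678.4) = 0.1758…

0.18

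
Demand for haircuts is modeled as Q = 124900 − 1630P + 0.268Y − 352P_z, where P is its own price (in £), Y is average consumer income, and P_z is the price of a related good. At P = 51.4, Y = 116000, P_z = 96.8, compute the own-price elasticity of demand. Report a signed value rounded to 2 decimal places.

-2.20

At the given values, Q = 124900 − 1630(51.4) + 0.268(116000) − 352(96.8) = 38132.4.
∂Q/∂P = −1630.
E = (-1630) × (51.4/38132.4) = -2.1971…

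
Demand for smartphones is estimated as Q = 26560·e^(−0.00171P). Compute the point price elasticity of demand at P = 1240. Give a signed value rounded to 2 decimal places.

-2.12

dQ/dP = −0.00171·Q = -5.44937. At P = 1240, Q = 3186.77.
Ed = (dQ/dP)·(P/Q) = (-5.44937) × (1240/3186.77) = -2.1204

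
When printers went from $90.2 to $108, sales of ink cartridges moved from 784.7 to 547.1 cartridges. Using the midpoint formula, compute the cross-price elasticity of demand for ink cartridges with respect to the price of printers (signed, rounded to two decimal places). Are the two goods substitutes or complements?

-1.99; complements

%ΔQ_{ink cartridges} = (547.1 − 784.7)/avg = -237.6/665.9 = -0.356810…
%ΔP_{printers} = (108 − 90.2)/avg = 17.8/99.1 = 0.179616…
E_cross = (-237.6/665.9) / (17.8/99.1) = -1.9865…
E_cross < 0 ⇒ the goods are complements.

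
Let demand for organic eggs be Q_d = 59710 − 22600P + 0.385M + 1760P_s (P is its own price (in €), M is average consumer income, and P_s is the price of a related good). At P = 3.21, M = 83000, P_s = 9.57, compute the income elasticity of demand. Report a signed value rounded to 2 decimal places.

At the given values, Q_d = 59710 − 22600(3.21) + 0.385(83000) + 1760(9.57) = 35962.2.
∂Q_d/∂M = 0.385.
E = (0.385) × (83000/35962.2) = 0.8885…

0.89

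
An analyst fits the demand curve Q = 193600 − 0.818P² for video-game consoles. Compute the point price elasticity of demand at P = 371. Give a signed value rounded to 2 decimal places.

-2.78

dQ/dP = −2·0.818·P = -606.956. At P = 371, Q = 81009.662.
Ed = (dQ/dP)·(P/Q) = (-606.956) × (371/81009.662) = -2.7796…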